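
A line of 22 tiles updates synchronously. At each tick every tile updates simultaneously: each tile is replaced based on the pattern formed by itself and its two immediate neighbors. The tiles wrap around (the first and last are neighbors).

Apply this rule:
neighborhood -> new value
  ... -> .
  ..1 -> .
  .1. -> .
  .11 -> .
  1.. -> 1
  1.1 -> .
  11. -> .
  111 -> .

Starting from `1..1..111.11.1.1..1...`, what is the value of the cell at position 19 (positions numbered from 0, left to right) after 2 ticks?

.1..1...........1..1..
..1..1...........1..1.
position 19 holds .

.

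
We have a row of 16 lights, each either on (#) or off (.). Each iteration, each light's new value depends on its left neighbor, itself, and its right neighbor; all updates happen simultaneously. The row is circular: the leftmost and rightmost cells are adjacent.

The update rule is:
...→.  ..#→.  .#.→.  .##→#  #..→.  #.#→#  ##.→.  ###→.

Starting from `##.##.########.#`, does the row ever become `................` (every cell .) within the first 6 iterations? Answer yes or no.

..##.##.......##
..#.##........#.
...##...........
...#............
................
all cells are . at iteration 5

yes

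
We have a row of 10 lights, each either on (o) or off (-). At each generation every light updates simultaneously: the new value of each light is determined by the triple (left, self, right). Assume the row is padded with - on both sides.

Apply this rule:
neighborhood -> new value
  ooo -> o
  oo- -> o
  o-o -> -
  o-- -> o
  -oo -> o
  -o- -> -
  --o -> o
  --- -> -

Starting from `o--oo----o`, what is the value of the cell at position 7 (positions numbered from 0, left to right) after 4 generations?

generation 1: -ooooo--o-
generation 2: oooooooo-o
generation 3: oooooooo--
generation 4: ooooooooo-
position 7 holds o

o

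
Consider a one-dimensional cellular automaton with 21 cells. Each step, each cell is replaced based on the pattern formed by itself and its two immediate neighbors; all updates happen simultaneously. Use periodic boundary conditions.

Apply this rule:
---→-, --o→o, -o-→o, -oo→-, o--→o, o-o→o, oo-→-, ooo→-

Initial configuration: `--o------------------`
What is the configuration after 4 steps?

-ooo-----------------
o---o----------------
oo-ooo--------------o
--o---o------------o-

--o---o------------o-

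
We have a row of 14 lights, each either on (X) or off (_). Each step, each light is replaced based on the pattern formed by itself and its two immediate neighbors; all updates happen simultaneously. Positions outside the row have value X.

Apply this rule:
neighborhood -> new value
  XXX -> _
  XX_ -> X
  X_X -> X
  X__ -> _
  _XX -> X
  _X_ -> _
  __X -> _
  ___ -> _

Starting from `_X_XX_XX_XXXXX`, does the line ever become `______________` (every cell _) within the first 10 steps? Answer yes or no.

X_XXXXXXXX____
XXX______X____
__X___________
______________
all cells are _ at step 4

yes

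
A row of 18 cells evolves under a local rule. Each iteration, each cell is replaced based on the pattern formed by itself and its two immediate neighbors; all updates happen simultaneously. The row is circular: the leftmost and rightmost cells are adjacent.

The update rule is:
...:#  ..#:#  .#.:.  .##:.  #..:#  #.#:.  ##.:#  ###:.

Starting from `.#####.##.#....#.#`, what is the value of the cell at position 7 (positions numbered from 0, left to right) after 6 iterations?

iteration 1: .....#..#..####...
iteration 2: #####.##.##...####
iteration 3: ....#..#..####....
iteration 4: ####.##.##...#####
iteration 5: ...#..#..####.....
iteration 6: ###.##.##...######
position 7 holds #

#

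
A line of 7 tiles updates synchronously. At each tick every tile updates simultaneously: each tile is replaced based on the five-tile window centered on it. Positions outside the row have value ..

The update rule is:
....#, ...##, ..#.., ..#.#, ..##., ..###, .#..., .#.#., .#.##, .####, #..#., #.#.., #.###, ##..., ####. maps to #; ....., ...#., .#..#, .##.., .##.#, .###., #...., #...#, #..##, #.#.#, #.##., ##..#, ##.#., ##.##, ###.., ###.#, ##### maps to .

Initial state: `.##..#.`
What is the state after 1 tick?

##..###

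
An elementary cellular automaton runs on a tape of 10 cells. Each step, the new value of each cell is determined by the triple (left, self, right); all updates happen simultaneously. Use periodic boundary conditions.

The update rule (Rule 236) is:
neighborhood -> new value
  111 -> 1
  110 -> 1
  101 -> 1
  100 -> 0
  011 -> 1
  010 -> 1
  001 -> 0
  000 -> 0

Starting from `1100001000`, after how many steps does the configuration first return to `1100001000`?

step 1: 1100001000

1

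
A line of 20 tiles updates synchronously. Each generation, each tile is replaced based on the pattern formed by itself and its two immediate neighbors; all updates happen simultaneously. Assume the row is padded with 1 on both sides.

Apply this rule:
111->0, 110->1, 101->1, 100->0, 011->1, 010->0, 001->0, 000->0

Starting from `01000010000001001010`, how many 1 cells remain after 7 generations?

10000000000000000101
10000000000000000011
10000000000000000010
10000000000000000001
10000000000000000001  (fixed point — unchanged through generation 7)
count of 1: 2

2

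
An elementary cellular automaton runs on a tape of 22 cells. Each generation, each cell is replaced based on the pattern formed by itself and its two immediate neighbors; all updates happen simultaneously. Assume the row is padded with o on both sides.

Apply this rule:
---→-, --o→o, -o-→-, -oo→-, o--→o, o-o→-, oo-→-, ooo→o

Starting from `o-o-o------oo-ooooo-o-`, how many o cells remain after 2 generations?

9

generation 1: -----o----o----ooo----
generation 2: o---o-o--o-o--o-o-o--o
count of o: 9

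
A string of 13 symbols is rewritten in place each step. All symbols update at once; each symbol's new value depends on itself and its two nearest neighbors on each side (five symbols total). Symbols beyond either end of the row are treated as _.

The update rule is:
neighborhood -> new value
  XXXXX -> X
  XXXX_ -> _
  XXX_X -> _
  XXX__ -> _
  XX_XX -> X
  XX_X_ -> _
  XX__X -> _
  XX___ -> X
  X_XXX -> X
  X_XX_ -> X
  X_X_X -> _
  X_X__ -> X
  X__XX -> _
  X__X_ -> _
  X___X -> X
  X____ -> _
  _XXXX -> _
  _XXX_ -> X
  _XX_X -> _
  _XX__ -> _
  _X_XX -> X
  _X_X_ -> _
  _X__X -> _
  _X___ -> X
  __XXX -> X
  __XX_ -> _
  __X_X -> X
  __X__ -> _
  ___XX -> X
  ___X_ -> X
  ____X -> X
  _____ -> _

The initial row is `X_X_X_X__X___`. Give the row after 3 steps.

step 1: X_____X___X__
step 2: _X__XX_XXX_X_
step 3: X_____XXX__XX

X_____XXX__XX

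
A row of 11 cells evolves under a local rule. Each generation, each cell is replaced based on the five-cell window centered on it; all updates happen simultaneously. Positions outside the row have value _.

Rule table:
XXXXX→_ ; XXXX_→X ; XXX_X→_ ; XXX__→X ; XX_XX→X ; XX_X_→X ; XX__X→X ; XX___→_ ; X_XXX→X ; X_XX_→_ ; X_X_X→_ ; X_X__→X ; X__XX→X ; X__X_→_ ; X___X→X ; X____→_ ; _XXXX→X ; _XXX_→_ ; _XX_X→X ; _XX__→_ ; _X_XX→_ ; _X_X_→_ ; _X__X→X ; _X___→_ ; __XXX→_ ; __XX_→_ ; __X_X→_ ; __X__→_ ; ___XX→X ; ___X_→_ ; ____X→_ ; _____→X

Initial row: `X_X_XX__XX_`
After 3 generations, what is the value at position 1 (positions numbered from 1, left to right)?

_

generation 1: ______XX___
generation 2: XXXX_X____X
generation 3: _XX_XX_____
position 1 holds _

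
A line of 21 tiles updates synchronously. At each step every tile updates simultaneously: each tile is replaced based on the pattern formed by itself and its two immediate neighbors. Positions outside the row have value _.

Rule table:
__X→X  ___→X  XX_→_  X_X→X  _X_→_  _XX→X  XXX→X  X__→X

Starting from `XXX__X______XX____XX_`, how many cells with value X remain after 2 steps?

16

XX_XX_XXXXXXX_XXXXX_X
X_XX_XXXXXXX_XXXXX_X_
count of X: 16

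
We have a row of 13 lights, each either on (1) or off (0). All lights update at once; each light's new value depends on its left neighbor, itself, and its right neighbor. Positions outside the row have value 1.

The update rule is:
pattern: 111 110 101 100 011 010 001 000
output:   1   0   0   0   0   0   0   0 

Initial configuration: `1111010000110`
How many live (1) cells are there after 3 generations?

1

1110000000000
1100000000000
1000000000000
count of 1: 1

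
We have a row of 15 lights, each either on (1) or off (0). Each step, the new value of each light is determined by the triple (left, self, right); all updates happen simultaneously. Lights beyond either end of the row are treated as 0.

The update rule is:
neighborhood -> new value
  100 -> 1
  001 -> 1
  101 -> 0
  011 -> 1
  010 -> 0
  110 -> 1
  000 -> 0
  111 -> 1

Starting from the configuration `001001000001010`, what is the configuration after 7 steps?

111111111100100

010110100010001
100110010101010
011111100000001
111111110000010
111111111000101
111111111101000
111111111100100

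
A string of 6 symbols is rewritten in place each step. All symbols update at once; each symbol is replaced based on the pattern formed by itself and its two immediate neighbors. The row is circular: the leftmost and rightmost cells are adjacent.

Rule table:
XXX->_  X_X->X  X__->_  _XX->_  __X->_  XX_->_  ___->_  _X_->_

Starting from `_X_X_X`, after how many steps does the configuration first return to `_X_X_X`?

X_X_X_
_X_X_X

2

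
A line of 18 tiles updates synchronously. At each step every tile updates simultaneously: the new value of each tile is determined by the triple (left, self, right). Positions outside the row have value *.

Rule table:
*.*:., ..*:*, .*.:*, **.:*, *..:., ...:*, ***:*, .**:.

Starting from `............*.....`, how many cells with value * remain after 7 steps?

11

.************.****
..***********..***
.*.**********.*.**
.*..*********.*..*
.*.*.********.*.*.
.*.*..*******.*.*.
.*.*.*.******.*.*.
count of *: 11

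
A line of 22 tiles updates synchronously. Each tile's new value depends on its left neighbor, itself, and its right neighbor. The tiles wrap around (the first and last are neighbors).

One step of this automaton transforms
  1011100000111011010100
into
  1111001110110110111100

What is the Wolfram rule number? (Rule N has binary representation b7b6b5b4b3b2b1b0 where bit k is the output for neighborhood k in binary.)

173

position 3: 111 → 1  (bit 7 = 1)
position 4: 110 → 0  (bit 6 = 0)
position 1: 101 → 1  (bit 5 = 1)
position 5: 100 → 0  (bit 4 = 0)
position 2: 011 → 1  (bit 3 = 1)
position 0: 010 → 1  (bit 2 = 1)
position 9: 001 → 0  (bit 1 = 0)
position 6: 000 → 1  (bit 0 = 1)
bits b7..b0 = 10101101 = 173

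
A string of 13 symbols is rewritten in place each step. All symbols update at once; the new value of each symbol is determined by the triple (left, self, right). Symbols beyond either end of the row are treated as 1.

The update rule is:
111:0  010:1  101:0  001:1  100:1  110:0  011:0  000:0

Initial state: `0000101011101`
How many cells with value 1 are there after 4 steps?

10

step 1: 1001101000000
step 2: 0110001100001
step 3: 0001010010010
step 4: 1011011111110
count of 1: 10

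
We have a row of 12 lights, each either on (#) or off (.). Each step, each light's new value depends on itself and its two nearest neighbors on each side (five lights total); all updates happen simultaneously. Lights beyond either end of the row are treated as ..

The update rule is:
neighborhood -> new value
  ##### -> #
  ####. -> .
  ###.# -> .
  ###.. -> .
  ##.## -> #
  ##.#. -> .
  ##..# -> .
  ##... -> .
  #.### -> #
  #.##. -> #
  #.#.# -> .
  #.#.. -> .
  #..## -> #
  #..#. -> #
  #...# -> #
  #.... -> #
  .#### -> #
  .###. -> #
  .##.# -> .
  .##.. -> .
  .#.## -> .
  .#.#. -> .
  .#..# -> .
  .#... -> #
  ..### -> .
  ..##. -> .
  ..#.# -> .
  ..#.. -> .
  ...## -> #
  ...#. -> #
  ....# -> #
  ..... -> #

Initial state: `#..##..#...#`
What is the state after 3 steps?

..###..#...#

..#...#.###.
##.###..##..
..###..#...#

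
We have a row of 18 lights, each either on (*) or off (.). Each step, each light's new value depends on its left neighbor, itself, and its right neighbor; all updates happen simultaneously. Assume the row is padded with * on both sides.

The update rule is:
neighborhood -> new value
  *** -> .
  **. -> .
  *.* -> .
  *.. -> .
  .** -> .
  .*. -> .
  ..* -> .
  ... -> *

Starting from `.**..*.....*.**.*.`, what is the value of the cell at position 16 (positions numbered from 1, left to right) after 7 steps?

.

.......***........
.*****.....******.
.......***........  (repeats step 1; period 2)
step 7: .......***........
position 16 holds .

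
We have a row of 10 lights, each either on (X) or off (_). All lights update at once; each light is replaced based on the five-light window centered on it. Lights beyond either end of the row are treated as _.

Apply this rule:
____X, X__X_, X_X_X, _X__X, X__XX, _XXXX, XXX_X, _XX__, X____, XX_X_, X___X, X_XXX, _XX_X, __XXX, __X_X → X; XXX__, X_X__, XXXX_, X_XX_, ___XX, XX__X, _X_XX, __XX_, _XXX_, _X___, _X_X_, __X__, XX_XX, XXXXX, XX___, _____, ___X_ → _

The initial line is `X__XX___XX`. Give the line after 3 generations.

generation 1: _XX_X_X__X
generation 2: __XXX__XX_
generation 3: X_X___X_X_

X_X___X_X_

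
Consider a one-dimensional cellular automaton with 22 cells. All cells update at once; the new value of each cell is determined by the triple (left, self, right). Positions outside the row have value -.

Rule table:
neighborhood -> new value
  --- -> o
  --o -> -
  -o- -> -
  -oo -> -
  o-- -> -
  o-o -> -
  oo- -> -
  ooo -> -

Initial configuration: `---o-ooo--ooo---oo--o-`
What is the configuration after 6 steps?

step 1: oo------------o-------
step 2: ---oooooooooo---oooooo
step 3: oo------------o-------  (repeats step 1; period 2)
step 6: ---oooooooooo---oooooo

---oooooooooo---oooooo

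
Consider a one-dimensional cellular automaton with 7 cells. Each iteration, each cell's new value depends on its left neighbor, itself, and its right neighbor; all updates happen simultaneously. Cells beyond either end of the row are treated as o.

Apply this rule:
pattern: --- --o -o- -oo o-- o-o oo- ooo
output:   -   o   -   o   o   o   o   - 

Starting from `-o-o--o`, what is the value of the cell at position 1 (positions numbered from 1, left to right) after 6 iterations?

iteration 1: o-o-ooo
iteration 2: oo-oo--
iteration 3: -oooooo
iteration 4: oo-----
iteration 5: -oo---o
iteration 6: oooo-oo
position 1 holds o

o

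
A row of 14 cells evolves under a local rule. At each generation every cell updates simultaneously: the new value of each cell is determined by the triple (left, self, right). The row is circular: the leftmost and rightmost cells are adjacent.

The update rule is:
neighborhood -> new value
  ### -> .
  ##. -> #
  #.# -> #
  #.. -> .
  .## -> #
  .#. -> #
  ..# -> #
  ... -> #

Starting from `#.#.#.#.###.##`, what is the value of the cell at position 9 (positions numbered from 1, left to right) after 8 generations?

generation 1: #########.###.
generation 2: #.......###.##
generation 3: #.#######.###.
generation 4: ###.....###.##
generation 5: ..#.#####.###.
generation 6: #####...###.#.
generation 7: #...#.###.####
generation 8: #.#####.###...
position 9 holds #

#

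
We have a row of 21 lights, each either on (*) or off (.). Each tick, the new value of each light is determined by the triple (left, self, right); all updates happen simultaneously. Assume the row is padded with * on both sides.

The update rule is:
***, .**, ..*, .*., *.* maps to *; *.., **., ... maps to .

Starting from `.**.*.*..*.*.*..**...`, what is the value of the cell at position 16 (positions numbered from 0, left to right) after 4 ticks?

**.****.******.**...*
*.****.******.**...**
.****.******.**...***
****.******.**...****
position 16 holds .

.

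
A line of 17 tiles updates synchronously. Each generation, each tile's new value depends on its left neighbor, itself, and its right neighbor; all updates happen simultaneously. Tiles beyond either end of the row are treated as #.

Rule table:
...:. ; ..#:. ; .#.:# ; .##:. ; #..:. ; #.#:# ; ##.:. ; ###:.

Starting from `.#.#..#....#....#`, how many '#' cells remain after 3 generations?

generation 1: ####..#....#.....
generation 2: ......#....#.....
generation 3: ......#....#.....
count of #: 2

2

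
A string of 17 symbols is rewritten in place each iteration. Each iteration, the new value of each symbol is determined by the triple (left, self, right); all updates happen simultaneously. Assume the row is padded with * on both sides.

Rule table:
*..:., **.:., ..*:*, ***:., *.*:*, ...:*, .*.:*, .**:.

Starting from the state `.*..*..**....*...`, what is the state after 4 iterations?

**.**.*...****.**
..*..**.**....*..
.**.*..*...****.*
*..**.**.**....*.

*..**.**.**....*.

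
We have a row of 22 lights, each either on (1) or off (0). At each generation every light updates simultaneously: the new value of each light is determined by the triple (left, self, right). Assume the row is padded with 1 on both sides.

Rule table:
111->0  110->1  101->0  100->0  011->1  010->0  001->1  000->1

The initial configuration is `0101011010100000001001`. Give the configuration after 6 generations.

0000011000001111110011
0111111011111000010110
0100001010001011100110
0001110000110010101110
0111010111110100001010
0101000100010001110000

0101000100010001110000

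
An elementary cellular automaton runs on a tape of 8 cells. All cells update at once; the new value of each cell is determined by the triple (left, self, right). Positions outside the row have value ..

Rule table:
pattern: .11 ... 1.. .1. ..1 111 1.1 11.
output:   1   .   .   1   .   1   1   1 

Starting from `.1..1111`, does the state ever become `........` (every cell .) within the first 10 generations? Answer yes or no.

.1..1111  (fixed point — unchanged through generation 10)
generation 10 is .1..1111, still not uniform .

no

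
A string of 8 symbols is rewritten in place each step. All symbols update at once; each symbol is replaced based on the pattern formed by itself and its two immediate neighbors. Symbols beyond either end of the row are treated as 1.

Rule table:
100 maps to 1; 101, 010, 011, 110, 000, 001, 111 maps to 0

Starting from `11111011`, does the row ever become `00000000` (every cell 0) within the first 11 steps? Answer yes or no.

yes

00000000
all cells are 0 at step 1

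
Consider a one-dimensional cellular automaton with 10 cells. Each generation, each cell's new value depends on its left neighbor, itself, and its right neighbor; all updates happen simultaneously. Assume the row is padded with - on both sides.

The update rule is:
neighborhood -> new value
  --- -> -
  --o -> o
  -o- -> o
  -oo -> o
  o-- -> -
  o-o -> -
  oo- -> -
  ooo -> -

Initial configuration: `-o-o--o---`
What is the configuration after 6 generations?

generation 1: oo-o-oo---
generation 2: o--o-o----
generation 3: o-oo-o----
generation 4: o-o--o----
generation 5: o-o-oo----
generation 6: o-o-o-----

o-o-o-----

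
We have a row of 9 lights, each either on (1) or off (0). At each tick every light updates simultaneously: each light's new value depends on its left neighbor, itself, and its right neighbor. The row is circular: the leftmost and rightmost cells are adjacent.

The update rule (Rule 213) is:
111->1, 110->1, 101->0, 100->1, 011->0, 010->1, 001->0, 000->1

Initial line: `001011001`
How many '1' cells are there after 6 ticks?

4

101001101
101100100
100110110
110010010
011011010
001001011
count of 1: 4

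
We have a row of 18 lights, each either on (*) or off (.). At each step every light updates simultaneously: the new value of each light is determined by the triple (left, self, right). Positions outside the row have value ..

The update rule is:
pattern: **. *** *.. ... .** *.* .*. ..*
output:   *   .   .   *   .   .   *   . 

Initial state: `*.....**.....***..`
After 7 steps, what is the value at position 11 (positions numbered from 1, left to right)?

.

step 1: *.***..*.***...*.*
step 2: *...*..*...*.*.*.*
step 3: *.*.*..*.*.*.*.*.*
step 4: *.*.*..*.*.*.*.*.*  (fixed point — unchanged through step 7)
position 11 holds .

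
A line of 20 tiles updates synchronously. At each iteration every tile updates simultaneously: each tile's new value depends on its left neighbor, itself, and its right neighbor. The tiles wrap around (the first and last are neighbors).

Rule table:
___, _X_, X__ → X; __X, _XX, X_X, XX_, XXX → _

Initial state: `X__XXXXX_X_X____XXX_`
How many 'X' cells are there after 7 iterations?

XX_______X_XXXX_____
__XXXXXX_X_____XXXX_
X________XXXXX_____X
_XXXXXXX______XXXX__
________XXXXX_____XX
XXXXXXX______XXXX___
_______XXXXX_____XX_
count of X: 7

7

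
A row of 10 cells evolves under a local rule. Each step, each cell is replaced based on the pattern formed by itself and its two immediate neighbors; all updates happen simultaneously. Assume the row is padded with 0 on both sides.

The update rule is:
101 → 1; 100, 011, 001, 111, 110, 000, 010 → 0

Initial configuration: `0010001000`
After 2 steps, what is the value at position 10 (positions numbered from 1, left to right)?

0

step 1: 0000000000
step 2: 0000000000
position 10 holds 0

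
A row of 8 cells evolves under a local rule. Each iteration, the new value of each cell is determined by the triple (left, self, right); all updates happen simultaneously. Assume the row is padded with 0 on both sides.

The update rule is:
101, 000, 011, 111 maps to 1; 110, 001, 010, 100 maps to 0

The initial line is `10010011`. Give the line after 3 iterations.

iteration 1: 00000010
iteration 2: 11111000
iteration 3: 11110011

11110011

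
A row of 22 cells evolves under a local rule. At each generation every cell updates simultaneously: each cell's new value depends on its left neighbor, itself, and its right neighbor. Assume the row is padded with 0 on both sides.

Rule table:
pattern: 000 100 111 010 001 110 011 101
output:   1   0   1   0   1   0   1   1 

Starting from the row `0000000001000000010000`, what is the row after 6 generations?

1111001111110011100100

1111111110011111100111
1111111100111111001110
1111111001111110011100
1111110011111100111001
1111100111111001110010
1111001111110011100100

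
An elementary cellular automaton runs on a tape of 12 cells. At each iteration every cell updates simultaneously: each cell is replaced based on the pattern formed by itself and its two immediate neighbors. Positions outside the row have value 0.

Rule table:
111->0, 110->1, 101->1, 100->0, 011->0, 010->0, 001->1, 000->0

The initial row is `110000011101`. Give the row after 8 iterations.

001010000000

010000100110
100001001010
000010010100
000100101000
001001010000
010010100000
100101000000
001010000000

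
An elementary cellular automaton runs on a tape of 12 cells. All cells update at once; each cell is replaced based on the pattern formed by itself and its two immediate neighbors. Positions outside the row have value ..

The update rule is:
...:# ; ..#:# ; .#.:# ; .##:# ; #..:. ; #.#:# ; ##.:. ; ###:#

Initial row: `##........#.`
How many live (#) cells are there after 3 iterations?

#..########.
#.########..
#########..#
count of #: 10

10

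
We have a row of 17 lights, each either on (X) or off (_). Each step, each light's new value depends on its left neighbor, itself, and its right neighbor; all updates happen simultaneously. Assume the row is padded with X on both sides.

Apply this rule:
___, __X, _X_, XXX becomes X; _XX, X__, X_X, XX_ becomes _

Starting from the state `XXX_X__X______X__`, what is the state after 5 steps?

step 1: XX__X_XX_XXXXXX_X
step 2: X__XX_____XXXX___
step 3: __X___XXXX_XX__XX
step 4: _XX_XX_XX_____X_X
step 5: __________XXXXX__

__________XXXXX__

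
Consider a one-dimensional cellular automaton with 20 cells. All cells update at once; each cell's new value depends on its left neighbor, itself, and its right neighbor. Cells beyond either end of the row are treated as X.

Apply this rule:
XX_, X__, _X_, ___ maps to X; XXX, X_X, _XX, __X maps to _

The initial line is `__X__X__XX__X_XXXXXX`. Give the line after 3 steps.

XX_XX__XX_X_______X_

step 1: X_XX_XX__XX_X_______
step 2: X__X__XX__X_XXXXXXX_
step 3: XX_XX__XX_X_______X_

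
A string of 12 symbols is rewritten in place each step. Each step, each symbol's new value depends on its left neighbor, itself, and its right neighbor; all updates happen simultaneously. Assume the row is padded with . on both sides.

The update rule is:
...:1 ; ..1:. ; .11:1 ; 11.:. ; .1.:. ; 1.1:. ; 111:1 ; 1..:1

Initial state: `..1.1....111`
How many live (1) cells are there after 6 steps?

1....111.11.
.111.11..1.1
.11..1.1....
.1.1....1111
....111.111.
111.11..11.1
count of 1: 8

8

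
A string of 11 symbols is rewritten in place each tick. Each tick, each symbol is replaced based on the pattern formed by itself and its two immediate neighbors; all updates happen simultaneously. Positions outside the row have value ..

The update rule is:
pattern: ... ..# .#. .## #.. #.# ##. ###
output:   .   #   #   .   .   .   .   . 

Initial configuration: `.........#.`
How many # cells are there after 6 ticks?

1

tick 1: ........##.
tick 2: .......#...
tick 3: ......##...
tick 4: .....#.....
tick 5: ....##.....
tick 6: ...#.......
count of #: 1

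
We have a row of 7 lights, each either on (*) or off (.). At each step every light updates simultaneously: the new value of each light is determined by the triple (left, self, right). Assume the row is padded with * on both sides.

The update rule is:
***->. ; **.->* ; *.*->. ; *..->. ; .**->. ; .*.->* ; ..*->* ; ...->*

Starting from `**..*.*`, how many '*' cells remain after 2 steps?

step 1: .*.**..
step 2: .*..*.*
count of *: 3

3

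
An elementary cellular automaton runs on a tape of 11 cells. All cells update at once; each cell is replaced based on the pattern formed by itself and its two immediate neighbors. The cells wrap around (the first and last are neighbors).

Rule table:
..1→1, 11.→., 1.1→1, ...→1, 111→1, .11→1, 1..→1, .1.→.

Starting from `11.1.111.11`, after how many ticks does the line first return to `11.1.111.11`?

11

1.1.111.111
.1.111.1111
1.111.1111.
.111.1111.1
111.1111.1.
11.1111.1.1
1.1111.1.11
.1111.1.111
1111.1.111.
111.1.111.1
11.1.111.11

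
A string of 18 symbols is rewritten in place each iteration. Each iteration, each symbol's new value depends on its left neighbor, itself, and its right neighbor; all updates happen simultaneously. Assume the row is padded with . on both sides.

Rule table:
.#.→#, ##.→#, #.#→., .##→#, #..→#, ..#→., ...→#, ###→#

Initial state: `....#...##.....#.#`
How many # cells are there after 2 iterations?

###.###.######.#.#
###.###.######.#.#
count of #: 14

14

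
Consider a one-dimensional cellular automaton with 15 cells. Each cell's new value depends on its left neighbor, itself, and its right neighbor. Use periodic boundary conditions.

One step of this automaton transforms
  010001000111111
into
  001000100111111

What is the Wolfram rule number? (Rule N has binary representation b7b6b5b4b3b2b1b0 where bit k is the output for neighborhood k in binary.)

position 10: 111 → 1  (bit 7 = 1)
position 14: 110 → 1  (bit 6 = 1)
position 0: 101 → 0  (bit 5 = 0)
position 2: 100 → 1  (bit 4 = 1)
position 9: 011 → 1  (bit 3 = 1)
position 1: 010 → 0  (bit 2 = 0)
position 4: 001 → 0  (bit 1 = 0)
position 3: 000 → 0  (bit 0 = 0)
bits b7..b0 = 11011000 = 216

216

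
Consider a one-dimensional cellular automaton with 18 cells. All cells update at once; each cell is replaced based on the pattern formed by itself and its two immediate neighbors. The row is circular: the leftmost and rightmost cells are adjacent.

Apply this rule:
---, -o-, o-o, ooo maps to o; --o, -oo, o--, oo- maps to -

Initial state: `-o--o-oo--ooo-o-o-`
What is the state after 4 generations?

ooo-o---ooo--o-o-o

-o--oo-----o-oooo-
-o-----ooo-oo-oo--
-o-ooo--o-o--o---o
ooo-o---ooo--o-o-o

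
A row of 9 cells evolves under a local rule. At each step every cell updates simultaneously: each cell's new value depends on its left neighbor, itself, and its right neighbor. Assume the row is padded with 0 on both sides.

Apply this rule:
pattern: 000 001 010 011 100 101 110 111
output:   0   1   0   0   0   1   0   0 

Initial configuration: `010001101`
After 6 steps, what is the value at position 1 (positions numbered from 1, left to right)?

0

step 1: 100010010
step 2: 000100100
step 3: 001001000
step 4: 010010000
step 5: 100100000
step 6: 001000000
position 1 holds 0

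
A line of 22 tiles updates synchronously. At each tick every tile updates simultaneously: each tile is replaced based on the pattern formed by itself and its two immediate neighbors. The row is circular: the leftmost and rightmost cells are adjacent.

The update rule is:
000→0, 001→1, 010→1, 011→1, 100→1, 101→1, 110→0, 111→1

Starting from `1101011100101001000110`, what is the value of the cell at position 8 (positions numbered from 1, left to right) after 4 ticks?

tick 1: 1011111011111111101101
tick 2: 0111110111111111011011
tick 3: 1111101111111110110110
tick 4: 1111011111111101101101
position 8 holds 1

1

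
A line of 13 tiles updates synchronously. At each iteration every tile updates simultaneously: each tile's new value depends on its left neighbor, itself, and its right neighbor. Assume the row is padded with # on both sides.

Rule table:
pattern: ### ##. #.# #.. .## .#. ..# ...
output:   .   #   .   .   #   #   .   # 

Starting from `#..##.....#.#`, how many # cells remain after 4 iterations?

7

#..##.###.#.#
#..##.#.#.#.#
#..##.#.#.#.#  (fixed point — unchanged through iteration 4)
count of #: 7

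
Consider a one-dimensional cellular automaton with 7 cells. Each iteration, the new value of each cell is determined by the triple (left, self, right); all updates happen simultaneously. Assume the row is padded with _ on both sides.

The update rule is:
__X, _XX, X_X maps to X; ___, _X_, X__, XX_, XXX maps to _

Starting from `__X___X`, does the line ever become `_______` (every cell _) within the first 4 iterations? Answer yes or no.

no

iteration 1: _X___X_
iteration 2: X___X__
iteration 3: ___X___
iteration 4: __X____
iteration 4 is __X____, still not uniform _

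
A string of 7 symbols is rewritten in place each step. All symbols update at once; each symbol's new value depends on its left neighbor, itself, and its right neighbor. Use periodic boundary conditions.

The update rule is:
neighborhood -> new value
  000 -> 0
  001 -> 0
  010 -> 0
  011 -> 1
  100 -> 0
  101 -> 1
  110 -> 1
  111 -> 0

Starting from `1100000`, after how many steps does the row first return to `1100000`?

1

1100000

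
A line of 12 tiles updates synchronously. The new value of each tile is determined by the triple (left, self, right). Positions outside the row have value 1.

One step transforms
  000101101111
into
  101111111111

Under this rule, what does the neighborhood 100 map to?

At position 0 the neighborhood is 100; the next row has 1 there.

1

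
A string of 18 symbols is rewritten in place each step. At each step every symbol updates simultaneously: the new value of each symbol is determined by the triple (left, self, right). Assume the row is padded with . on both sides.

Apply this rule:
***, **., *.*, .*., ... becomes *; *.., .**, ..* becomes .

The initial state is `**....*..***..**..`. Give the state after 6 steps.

step 1: .*.**.*...**...*.*
step 2: .**.***.*..*.*.***
step 3: ..**.****..****.**
step 4: *..**.***...****.*
step 5: *...**.**.*..*****
step 6: *.*..**.***...****

*.*..**.***...****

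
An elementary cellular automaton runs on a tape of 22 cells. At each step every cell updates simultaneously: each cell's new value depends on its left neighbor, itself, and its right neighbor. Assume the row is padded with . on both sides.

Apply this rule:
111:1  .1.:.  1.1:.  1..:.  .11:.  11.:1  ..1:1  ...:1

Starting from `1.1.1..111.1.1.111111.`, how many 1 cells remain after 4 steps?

......1.11......11111.
111111...1.11111.1111.
.11111.11...1111..111.
1.1111..1.11.111.1.11.
count of 1: 14

14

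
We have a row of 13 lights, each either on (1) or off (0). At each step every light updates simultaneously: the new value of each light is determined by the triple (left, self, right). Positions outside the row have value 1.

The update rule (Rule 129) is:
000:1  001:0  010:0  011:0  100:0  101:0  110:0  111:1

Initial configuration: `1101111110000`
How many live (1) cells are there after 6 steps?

step 1: 1000111100110
step 2: 0010011000000
step 3: 0000000011110
step 4: 0111111001100
step 5: 0011110000000
step 6: 0001100111110
count of 1: 7

7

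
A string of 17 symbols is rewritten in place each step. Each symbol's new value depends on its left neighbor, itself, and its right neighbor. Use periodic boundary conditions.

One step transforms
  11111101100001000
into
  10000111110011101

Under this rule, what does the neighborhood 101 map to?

1

At position 6 the neighborhood is 101; the next row has 1 there.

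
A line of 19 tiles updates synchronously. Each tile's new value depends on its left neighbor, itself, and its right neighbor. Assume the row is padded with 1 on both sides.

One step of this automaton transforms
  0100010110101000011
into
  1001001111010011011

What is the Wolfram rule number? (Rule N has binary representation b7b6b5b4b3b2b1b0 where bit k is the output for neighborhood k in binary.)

233

position 18: 111 → 1  (bit 7 = 1)
position 8: 110 → 1  (bit 6 = 1)
position 0: 101 → 1  (bit 5 = 1)
position 2: 100 → 0  (bit 4 = 0)
position 7: 011 → 1  (bit 3 = 1)
position 1: 010 → 0  (bit 2 = 0)
position 4: 001 → 0  (bit 1 = 0)
position 3: 000 → 1  (bit 0 = 1)
bits b7..b0 = 11101001 = 233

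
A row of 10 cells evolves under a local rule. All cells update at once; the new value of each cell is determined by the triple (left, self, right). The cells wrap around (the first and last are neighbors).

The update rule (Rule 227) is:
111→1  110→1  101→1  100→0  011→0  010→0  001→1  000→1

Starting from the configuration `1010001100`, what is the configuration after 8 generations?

0100110101
1001011010
0010101101
0101010110
1010101010
0101010101
1010101010  (repeats generation 5; period 2)
generation 8: 0101010101

0101010101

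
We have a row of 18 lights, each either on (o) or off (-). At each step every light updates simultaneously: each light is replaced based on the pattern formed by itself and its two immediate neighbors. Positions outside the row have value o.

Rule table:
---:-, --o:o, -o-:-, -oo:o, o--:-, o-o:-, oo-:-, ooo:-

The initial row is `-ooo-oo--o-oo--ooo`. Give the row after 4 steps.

-o---o--o--o--oo--
----o--o--o--oo--o
---o--o--o--oo--oo
--o--o--o--oo--oo-

--o--o--o--oo--oo-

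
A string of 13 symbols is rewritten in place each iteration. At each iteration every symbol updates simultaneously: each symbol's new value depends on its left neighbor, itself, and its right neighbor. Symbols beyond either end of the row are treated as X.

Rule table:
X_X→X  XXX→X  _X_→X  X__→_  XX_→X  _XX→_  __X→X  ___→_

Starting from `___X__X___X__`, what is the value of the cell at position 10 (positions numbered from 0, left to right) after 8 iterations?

X

__XX_XX__XX_X
_X_XX_X_X_XX_
XXX_XXXXXX_XX
XXXX_XXXXXX_X
XXXXX_XXXXXX_
XXXXXX_XXXXXX
XXXXXXX_XXXXX
XXXXXXXX_XXXX
position 10 holds X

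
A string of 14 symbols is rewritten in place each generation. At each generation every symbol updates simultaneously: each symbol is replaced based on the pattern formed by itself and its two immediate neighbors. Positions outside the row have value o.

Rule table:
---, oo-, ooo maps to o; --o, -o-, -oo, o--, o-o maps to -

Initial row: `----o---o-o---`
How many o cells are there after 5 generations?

7

-oo---o-----o-
--o-o---ooo---
------o--oo-o-
-oooo-----o---
--ooo-ooo---o-
count of o: 7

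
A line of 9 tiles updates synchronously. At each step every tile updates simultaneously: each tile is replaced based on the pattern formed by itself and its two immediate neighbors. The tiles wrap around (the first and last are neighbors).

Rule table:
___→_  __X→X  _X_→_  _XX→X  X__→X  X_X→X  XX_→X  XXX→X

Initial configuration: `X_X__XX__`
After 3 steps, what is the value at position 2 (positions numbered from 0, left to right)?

_X_XXXXXX
X_XXXXXXX
XXXXXXXXX
position 2 holds X

X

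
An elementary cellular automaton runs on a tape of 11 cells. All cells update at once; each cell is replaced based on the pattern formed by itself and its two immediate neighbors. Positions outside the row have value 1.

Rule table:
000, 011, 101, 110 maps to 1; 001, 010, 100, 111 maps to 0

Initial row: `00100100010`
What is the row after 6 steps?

11001000110

00000001001
01111100001
11000101101
01010011111
10100010000
11001000110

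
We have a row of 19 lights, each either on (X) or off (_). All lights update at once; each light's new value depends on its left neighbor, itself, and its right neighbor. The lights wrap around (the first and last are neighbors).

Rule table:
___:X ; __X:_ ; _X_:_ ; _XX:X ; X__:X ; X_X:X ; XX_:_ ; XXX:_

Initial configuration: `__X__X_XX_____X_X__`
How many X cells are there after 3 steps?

9

step 1: X__X__XX_XXXX__X_XX
step 2: _X__X_X_XX___X__XX_
step 3: __X__X_XX_XX__X_X_X
count of X: 9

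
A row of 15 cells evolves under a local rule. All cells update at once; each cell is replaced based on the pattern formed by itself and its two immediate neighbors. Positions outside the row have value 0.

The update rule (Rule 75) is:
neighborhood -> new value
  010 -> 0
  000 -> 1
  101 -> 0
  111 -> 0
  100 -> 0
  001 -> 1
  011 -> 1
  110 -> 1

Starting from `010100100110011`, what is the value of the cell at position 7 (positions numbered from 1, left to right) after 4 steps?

1

100001001110111
001110011010101
111010111000000
101000101011111
position 7 holds 1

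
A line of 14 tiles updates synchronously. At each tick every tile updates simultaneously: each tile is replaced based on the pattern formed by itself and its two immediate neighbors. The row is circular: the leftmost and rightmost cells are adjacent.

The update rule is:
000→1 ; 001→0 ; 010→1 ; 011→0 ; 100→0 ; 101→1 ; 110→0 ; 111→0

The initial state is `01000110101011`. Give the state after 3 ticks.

10001101111111

11010001111100
00110100000000
10001101111111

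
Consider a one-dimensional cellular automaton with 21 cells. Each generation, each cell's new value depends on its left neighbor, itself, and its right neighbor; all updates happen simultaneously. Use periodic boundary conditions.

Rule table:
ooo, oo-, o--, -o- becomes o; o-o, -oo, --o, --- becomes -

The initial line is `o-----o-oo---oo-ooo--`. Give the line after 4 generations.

o--oo---oo--oo--oo--o

oo----o--oo---o--ooo-
-oo---oo--oo--oo--oo-
--oo---oo--oo--oo--oo
o--oo---oo--oo--oo--o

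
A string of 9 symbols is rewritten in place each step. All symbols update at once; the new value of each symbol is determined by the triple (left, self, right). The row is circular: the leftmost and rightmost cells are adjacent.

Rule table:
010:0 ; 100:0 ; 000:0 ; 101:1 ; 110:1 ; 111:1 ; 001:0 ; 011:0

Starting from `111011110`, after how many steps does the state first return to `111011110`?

011101111
101110111
110111011
111011101
111101110
011110111
101111011
110111101
111011110

9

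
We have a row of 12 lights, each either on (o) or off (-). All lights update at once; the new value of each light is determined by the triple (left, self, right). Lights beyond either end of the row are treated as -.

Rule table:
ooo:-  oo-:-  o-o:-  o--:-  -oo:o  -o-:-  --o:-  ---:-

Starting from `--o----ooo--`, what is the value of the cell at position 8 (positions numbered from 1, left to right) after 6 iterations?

iteration 1: -------o----
iteration 2: ------------
iteration 3: ------------  (fixed point — unchanged through iteration 6)
position 8 holds -

-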